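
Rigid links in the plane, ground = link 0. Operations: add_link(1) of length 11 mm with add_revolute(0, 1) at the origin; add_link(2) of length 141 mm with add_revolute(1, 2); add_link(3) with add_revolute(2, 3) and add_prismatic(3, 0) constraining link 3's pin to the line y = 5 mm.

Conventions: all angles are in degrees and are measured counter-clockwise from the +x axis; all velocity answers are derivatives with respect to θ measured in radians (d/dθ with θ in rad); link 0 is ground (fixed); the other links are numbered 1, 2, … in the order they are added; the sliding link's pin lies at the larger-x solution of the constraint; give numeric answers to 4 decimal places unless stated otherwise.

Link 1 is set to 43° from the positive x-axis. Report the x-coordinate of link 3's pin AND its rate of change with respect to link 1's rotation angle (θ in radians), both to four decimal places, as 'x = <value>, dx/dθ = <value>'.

geometry: r = 11 mm, L = 141 mm, e = 5 mm
crank pin P = (r cos θ, r sin θ) = (8.044891, 7.501982)
h = r sin θ − e = 7.501982 − 5 = 2.501982
x = r cos θ + √(L² − h²) = 8.044891 + 140.977800 = 149.022691
dx/dθ = −r sin θ − h·r cos θ/√(L² − h²) (θ in radians; h = 2.501982) = -7.644757

x = 149.0227, dx/dθ = -7.6448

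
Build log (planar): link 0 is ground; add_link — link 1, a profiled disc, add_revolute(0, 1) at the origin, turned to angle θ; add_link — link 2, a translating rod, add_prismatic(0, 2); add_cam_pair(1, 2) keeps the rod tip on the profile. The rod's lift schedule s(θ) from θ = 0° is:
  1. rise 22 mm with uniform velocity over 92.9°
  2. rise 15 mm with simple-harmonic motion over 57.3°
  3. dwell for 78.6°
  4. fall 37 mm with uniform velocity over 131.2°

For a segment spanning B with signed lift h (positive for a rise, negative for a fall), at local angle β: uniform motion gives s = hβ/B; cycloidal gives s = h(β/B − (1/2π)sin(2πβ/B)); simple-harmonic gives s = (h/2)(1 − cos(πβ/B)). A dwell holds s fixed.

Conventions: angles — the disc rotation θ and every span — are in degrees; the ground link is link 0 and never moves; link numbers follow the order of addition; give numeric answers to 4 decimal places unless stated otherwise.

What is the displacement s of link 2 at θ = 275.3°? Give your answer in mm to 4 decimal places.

seg 1 [0°–92.9°] uniform, h=22: full span → s += 22 → s = 22.0000
seg 2 [92.9°–150.2°] simple-harmonic, h=15: full span → s += 15 → s = 37.0000
seg 3 [150.2°–228.8°] dwell: s stays 37.0000
seg 4 [228.8°–360°] uniform, h=-37: θ=275.3° here. β=46.5, B=131.2. -37·46.5/131.2 = -13.1136 → s = 23.8864

23.8864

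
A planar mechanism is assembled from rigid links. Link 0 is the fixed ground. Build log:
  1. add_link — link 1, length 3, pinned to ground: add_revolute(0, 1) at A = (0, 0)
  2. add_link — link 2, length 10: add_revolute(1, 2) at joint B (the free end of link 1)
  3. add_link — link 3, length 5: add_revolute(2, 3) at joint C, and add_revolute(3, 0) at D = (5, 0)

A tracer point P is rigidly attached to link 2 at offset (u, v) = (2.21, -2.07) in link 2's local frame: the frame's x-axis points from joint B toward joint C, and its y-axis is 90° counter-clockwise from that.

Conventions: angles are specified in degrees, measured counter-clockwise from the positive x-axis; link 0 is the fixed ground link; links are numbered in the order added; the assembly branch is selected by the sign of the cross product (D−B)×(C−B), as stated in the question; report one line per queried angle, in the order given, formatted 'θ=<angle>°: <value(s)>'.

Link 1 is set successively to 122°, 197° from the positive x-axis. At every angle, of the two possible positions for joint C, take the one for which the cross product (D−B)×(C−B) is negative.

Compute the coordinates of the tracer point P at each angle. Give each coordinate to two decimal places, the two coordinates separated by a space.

A=(0,0), D=(5.00,0)
θ=122°: B = A + 3.00·(cos122°, sin122°) = (-1.5898, 2.5441)
θ=122°: |BD| = 7.0638
θ=122°: circle(B,10.00) ∩ circle(D,5.00): a=8.8407, h=4.6736
θ=122°:   candidates: C₊=(8.3409,3.7200) cross=33.014; C₋=(4.9743,-4.9999) cross=-33.014
θ=122°:   branch - wants cross < 0 → take C=(4.9743,-4.9999) (cross=-33.014)
θ=122°: ex = (C−B)/|BC| = (0.6564,-0.7544); ey = (0.7544,0.6564)
θ=122°: P = B + 2.21·ex + -2.07·ey = (-1.7007,-0.4819)
θ=197°: B = A + 3.00·(cos197°, sin197°) = (-2.8689, -0.8771)
θ=197°: |BD| = 7.9176
θ=197°: circle(B,10.00) ∩ circle(D,5.00): a=8.6951, h=4.9392
θ=197°:   candidates: C₊=(5.2255,4.9949) cross=39.107; C₋=(6.3198,-4.8227) cross=-39.107
θ=197°:   branch - wants cross < 0 → take C=(6.3198,-4.8227) (cross=-39.107)
θ=197°: ex = (C−B)/|BC| = (0.9189,-0.3946); ey = (0.3946,0.9189)
θ=197°: P = B + 2.21·ex + -2.07·ey = (-1.6549,-3.6511)

θ=122°: -1.70 -0.48
θ=197°: -1.65 -3.65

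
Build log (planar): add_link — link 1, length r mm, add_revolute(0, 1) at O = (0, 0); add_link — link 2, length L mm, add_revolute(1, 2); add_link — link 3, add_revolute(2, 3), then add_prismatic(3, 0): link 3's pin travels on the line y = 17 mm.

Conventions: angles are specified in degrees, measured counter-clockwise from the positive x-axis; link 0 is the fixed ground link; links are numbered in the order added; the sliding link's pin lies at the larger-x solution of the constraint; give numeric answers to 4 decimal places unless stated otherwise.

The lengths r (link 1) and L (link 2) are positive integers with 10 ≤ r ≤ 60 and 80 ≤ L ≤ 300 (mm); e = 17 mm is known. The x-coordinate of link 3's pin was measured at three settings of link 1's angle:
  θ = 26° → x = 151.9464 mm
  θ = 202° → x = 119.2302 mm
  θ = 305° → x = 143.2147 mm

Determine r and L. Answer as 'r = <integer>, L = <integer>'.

constraint per measurement: (x − r cos θ)² + (r sin θ − e)² = L²
subtracting the θ₁ and θ₂ equations cancels the r² and L² terms:
r = (x₁² − x₂²) / (2[(x₁cos θ₁ + e sin θ₁) − (x₂cos θ₂ + e sin θ₂)]) = 17.0000 → r = 17
L² = (x₁ − r cos θ₁)² + (r sin θ₁ − e)² = 18769.0003 → L = 137.0000 → L = 137
check at θ₃=305°: x = 143.2147 (printed 143.2147) ✓

r = 17, L = 137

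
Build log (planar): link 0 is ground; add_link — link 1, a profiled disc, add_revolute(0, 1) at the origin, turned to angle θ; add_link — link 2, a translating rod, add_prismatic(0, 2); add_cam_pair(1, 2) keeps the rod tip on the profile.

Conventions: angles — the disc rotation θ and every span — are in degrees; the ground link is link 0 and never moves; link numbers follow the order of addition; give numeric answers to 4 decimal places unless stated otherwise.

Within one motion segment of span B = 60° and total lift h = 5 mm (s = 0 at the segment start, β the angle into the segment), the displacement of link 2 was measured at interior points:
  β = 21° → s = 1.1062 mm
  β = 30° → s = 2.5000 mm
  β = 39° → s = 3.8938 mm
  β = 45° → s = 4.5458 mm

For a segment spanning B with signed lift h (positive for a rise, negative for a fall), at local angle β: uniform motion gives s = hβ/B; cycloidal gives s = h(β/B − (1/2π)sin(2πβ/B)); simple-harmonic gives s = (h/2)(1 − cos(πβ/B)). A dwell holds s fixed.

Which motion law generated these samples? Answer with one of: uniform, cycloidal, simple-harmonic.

candidates at β/B = r: uniform s = h·r (linear in β); cycloidal s = h·(r − sin(2πr)/(2π)); simple-harmonic s = (h/2)(1 − cos(πr))
β=21°: printed 1.1062 | uniform 1.7500, cycloidal 1.1062, simple-harmonic 1.3650
β=30°: printed 2.5000 | uniform 2.5000, cycloidal 2.5000, simple-harmonic 2.5000
β=39°: printed 3.8938 | uniform 3.2500, cycloidal 3.8938, simple-harmonic 3.6350
β=45°: printed 4.5458 | uniform 3.7500, cycloidal 4.5458, simple-harmonic 4.2678
only one law matches every sample → cycloidal

cycloidal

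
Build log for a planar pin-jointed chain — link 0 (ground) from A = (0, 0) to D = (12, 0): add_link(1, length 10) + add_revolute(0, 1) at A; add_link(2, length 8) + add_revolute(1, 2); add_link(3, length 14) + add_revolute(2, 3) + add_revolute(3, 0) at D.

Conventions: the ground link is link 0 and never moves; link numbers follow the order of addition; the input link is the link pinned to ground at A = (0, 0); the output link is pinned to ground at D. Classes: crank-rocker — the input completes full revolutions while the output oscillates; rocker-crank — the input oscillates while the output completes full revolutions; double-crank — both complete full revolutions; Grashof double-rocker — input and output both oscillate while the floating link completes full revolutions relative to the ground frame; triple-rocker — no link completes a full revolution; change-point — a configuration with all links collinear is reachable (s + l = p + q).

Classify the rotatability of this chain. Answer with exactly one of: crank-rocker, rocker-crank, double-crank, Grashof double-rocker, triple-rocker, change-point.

lengths: ground=12, input=10, coupler=8, output=14
sorted: s=8 (shortest), l=14 (longest), p+q=22
s + l = 22 vs p + q = 22
s + l = p + q → change-point (collinear configuration reachable)

change-point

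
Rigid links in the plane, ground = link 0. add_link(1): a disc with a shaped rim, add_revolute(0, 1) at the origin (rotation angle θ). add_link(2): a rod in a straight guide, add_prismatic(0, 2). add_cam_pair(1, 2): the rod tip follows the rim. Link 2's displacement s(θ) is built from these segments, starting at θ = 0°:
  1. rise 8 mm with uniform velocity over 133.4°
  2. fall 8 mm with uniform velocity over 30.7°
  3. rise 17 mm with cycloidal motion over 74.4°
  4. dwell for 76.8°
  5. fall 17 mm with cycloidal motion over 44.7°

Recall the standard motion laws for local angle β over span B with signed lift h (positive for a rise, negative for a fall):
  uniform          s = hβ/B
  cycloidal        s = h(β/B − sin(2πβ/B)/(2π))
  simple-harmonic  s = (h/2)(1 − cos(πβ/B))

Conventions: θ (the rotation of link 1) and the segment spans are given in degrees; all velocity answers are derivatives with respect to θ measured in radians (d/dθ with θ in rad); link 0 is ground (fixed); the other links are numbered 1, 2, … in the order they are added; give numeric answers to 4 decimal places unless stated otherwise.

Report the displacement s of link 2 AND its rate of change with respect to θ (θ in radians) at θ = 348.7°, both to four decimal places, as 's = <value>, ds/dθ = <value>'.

segment 1 (0° to 133.4°, uniform, h = 8) is passed completely: s = 0.0000 + (8) = 8.0000
segment 2 (133.4° to 164.1°, uniform, h = -8) is passed completely: s = 8.0000 + (-8) = 0.0000
segment 3 (164.1° to 238.5°, cycloidal, h = 17) is passed completely: s = 0.0000 + (17) = 17.0000
segment 4 (238.5° to 315.3°, dwell): s unchanged at 17.0000
θ = 348.7° falls in segment 5 (315.3° to 360°, cycloidal, h = -17): β = 348.7 − 315.3 = 33.4°, B = 44.7°; Δs = -17·(0.7472 − sin(2π·0.7472)/(2π)) = -15.4077; s = 17.0000 − 15.4077 = 1.5923
velocity in seg [315.3°–360°] (cycloidal), θ in radians: β = 33.4° = 0.5829 rad, B = 44.7° = 0.7802 rad; ds/dθ = (h/B)(1 − cos(2πβ/B)) = ((-17)/0.7802)(1 − cos(2π·0.7472)) = -22.173187 mm/rad

s = 1.5923, ds/dθ = -22.1732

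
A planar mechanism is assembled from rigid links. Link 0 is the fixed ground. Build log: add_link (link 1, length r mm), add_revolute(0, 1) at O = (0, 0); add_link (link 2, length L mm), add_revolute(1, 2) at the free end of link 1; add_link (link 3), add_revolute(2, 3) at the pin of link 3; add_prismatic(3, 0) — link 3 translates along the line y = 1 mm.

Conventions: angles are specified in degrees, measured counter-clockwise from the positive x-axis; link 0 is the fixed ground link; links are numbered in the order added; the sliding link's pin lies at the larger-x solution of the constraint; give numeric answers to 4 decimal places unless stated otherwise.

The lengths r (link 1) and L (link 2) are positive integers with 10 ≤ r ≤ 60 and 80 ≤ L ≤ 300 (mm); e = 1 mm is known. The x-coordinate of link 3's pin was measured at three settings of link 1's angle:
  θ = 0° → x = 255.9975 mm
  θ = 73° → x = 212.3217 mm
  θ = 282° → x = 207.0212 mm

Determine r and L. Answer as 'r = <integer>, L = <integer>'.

constraint per measurement: (x − r cos θ)² + (r sin θ − e)² = L²
subtracting the θ₁ and θ₂ equations cancels the r² and L² terms:
r = (x₁² − x₂²) / (2[(x₁cos θ₁ + e sin θ₁) − (x₂cos θ₂ + e sin θ₂)]) = 53.0000 → r = 53
L² = (x₁ − r cos θ₁)² + (r sin θ₁ − e)² = 41208.9850 → L = 203.0000 → L = 203
check at θ₃=282°: x = 207.0212 (printed 207.0212) ✓

r = 53, L = 203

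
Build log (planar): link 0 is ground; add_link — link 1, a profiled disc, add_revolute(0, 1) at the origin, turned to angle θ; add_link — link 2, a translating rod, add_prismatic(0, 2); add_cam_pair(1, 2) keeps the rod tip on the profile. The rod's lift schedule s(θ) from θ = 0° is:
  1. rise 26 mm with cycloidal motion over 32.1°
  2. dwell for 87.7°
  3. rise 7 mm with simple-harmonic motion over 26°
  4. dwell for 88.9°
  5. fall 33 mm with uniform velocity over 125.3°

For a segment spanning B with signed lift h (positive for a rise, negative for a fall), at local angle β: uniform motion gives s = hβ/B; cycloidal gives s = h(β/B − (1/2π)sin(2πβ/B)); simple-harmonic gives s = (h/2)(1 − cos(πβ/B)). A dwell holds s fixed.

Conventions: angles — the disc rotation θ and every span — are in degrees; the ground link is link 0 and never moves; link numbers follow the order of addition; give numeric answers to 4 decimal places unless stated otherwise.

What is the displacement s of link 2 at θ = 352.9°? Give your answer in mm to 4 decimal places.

seg 1 [0°–32.1°] cycloidal, h=26: full span → s += 26 → s = 26.0000
seg 2 [32.1°–119.8°] dwell: s stays 26.0000
seg 3 [119.8°–145.8°] simple-harmonic, h=7: full span → s += 7 → s = 33.0000
seg 4 [145.8°–234.7°] dwell: s stays 33.0000
seg 5 [234.7°–360°] uniform, h=-33: θ=352.9° here. β=118.2, B=125.3. -33·118.2/125.3 = -31.1301 → s = 1.8699

1.8699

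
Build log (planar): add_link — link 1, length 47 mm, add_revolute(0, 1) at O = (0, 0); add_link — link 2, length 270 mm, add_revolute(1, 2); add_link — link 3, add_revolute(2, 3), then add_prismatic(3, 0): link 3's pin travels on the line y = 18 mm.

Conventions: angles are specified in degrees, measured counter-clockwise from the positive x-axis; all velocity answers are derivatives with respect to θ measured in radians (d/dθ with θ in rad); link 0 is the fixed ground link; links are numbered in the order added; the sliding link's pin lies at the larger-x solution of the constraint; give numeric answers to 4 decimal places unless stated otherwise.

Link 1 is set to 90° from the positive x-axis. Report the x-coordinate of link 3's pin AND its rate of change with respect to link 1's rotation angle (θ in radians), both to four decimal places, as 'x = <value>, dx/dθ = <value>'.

geometry: r = 47 mm, L = 270 mm, e = 18 mm
crank pin P = (r cos θ, r sin θ) = (0.000000, 47.000000)
h = r sin θ − e = 47.000000 − 18 = 29.000000
x = r cos θ + √(L² − h²) = 0.000000 + 268.438075 = 268.438075
dx/dθ = −r sin θ − h·r cos θ/√(L² − h²) (θ in radians; h = 29.000000) = -47.000000

x = 268.4381, dx/dθ = -47.0000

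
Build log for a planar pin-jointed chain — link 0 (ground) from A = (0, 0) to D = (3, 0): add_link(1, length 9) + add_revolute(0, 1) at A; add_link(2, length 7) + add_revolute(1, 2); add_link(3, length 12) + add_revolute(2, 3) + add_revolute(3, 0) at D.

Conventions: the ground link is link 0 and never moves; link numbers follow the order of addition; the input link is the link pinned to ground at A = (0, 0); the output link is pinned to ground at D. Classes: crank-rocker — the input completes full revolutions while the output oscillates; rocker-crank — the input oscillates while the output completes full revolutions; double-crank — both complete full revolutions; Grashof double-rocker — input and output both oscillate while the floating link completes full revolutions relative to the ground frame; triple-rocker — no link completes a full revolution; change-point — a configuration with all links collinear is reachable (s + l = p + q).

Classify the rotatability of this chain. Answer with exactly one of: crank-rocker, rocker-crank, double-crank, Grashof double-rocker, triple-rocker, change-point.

lengths: ground=3, input=9, coupler=7, output=12
sorted: s=3 (shortest), l=12 (longest), p+q=16
s + l = 15 vs p + q = 16
s + l < p + q (Grashof) with shortest = ground link → double-crank

double-crank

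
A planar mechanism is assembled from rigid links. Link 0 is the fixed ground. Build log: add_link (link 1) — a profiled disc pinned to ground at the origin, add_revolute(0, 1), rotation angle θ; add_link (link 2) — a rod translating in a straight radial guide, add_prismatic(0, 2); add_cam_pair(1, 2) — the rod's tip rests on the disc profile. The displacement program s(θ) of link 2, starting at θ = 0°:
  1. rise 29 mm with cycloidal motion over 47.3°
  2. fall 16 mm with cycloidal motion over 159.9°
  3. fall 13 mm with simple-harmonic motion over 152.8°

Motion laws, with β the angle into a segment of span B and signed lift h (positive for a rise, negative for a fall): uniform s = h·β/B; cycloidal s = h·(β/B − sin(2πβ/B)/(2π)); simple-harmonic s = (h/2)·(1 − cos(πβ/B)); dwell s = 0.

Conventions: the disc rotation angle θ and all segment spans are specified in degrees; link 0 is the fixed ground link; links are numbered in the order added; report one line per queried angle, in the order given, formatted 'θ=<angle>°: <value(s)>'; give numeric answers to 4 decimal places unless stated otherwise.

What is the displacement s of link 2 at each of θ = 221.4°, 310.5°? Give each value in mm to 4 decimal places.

seg 1 [0°–47.3°] cycloidal, h=29: full span → s += 29 → s = 29.0000
seg 2 [47.3°–207.2°] cycloidal, h=-16: full span → s += -16 → s = 13.0000
seg 3 [207.2°–360°] simple-harmonic, h=-13: θ=221.4° here. β=14.2, B=152.8. -13/2·(1 − cos(π·0.0929)) = -0.2751 → s = 12.7249
seg 3 [207.2°–360°] simple-harmonic, h=-13: θ=310.5° here. β=103.3, B=152.8. -13/2·(1 − cos(π·0.6760)) = -9.9145 → s = 3.0855

θ=221.4°: 12.7249
θ=310.5°: 3.0855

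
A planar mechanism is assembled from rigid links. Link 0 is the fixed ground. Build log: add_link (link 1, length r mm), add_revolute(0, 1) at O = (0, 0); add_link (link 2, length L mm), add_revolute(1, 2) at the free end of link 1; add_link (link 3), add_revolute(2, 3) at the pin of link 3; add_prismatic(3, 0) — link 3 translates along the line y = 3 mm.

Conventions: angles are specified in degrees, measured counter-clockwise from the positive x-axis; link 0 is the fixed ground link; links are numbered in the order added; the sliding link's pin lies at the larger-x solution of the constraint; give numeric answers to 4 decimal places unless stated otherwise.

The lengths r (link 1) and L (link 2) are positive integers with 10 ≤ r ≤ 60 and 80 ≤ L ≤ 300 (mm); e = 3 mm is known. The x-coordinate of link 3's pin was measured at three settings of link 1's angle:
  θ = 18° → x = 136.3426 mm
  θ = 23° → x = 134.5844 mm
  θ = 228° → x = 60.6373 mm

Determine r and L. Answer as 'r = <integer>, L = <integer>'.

constraint per measurement: (x − r cos θ)² + (r sin θ − e)² = L²
subtracting the θ₁ and θ₂ equations cancels the r² and L² terms:
r = (x₁² − x₂²) / (2[(x₁cos θ₁ + e sin θ₁) − (x₂cos θ₂ + e sin θ₂)]) = 43.0008 → r = 43
L² = (x₁ − r cos θ₁)² + (r sin θ₁ − e)² = 9215.9996 → L = 96.0000 → L = 96
check at θ₃=228°: x = 60.6373 (printed 60.6373) ✓

r = 43, L = 96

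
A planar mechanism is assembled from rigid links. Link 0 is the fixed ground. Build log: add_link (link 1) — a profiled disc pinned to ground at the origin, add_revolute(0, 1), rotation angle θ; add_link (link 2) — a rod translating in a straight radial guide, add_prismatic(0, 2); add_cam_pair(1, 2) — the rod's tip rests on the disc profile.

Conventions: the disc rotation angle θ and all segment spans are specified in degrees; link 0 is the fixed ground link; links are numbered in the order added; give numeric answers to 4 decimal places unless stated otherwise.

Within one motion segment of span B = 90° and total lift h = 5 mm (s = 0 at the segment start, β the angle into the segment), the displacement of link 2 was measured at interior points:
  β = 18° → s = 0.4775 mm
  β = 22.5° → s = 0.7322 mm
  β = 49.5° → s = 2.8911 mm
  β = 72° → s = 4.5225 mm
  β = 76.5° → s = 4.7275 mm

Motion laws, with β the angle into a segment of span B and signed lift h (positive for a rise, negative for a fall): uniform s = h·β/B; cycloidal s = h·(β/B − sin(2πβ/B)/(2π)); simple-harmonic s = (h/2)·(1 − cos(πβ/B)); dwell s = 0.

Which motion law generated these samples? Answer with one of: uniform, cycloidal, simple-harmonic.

candidates at β/B = r: uniform s = h·r (linear in β); cycloidal s = h·(r − sin(2πr)/(2π)); simple-harmonic s = (h/2)(1 − cos(πr))
β=18°: printed 0.4775 | uniform 1.0000, cycloidal 0.2432, simple-harmonic 0.4775
β=22.5°: printed 0.7322 | uniform 1.2500, cycloidal 0.4542, simple-harmonic 0.7322
β=49.5°: printed 2.8911 | uniform 2.7500, cycloidal 2.9959, simple-harmonic 2.8911
β=72°: printed 4.5225 | uniform 4.0000, cycloidal 4.7568, simple-harmonic 4.5225
β=76.5°: printed 4.7275 | uniform 4.2500, cycloidal 4.8938, simple-harmonic 4.7275
only one law matches every sample → simple-harmonic

simple-harmonic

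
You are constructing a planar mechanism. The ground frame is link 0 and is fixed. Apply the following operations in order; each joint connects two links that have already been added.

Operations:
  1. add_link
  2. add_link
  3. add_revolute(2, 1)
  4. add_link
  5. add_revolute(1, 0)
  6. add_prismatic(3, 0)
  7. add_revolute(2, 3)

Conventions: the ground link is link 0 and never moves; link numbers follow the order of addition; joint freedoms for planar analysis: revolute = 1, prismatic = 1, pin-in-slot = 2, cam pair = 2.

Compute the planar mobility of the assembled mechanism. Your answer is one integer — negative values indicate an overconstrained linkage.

ground; <1,0,0>
#1 <2,0,0>
#2 <3,0,0>
R:2↔1 J1 <3,1,0>
#3 <4,1,0>
R:1↔0 J1 <4,2,0>
P:3↔0 J1 <4,3,0>
R:2↔3 J1 <4,4,0>
3×3 − 2×4 − 1×0 = 1

M = 1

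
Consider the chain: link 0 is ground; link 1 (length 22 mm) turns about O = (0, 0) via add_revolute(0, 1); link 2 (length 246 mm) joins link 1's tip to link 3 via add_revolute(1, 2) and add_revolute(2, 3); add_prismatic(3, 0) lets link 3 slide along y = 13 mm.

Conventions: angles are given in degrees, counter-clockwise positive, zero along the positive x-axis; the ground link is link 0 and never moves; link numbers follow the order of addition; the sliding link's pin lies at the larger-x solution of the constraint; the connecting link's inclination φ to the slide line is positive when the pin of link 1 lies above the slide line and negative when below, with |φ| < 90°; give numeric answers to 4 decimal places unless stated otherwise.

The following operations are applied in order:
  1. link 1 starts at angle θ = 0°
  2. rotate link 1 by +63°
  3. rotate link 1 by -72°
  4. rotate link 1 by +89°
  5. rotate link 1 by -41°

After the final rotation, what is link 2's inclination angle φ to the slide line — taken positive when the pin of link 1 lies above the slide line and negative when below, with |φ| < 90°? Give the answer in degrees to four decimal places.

geometry: r = 22 mm, L = 246 mm, e = 13 mm; θ starts at 0°
rotate link 1 by +63°: θ ← 0° +63° = 63°
rotate link 1 by -72°: θ ← 63° -72° = -9°
rotate link 1 by +89°: θ ← -9° +89° = 80°
rotate link 1 by -41°: θ ← 80° -41° = 39°
h = r sin θ − e = 13.845049 − 13 = 0.845049
sin φ = h / L = 0.845049 / 246 = 0.00343516
φ = arcsin(0.00343516) = 0.196820°

0.1968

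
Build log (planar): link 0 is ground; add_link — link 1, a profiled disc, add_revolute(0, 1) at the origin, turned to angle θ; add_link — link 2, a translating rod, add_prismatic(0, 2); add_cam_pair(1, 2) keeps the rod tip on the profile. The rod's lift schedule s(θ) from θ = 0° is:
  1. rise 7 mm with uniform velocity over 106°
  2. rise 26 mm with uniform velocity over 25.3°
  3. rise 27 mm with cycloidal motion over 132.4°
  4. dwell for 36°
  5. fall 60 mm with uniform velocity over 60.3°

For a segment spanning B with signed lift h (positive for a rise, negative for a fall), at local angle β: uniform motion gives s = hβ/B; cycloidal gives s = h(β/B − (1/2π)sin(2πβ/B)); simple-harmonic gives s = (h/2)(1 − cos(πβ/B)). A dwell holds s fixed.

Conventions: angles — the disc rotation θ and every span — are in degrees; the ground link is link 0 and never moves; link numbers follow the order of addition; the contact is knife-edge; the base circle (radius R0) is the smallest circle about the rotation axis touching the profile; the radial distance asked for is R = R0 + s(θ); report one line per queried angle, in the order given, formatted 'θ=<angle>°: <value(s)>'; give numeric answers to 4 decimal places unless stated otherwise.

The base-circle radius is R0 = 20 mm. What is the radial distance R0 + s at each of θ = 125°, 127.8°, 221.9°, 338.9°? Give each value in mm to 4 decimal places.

seg 1 [0°–106°] uniform, h=7: full span → s += 7 → s = 7.0000
seg 2 [106°–131.3°] uniform, h=26: θ=125° here. β=19, B=25.3. 26·19/25.3 = 19.5257 → s = 26.5257
seg 2 [106°–131.3°] uniform, h=26: θ=127.8° here. β=21.8, B=25.3. 26·21.8/25.3 = 22.4032 → s = 29.4032
seg 2 [106°–131.3°] uniform, h=26: full span → s += 26 → s = 33.0000
seg 3 [131.3°–263.7°] cycloidal, h=27: θ=221.9° here. β=90.6, B=132.4. 27·(0.6843 − sin(2π·0.6843)/(2π)) = 22.4119 → s = 55.4119
seg 3 [131.3°–263.7°] cycloidal, h=27: full span → s += 27 → s = 60.0000
seg 4 [263.7°–299.7°] dwell: s stays 60.0000
seg 5 [299.7°–360°] uniform, h=-60: θ=338.9° here. β=39.2, B=60.3. -60·39.2/60.3 = -39.0050 → s = 20.9950
θ=125°: R = R0 + s = 20 + 26.5257 = 46.5257
θ=127.8°: R = R0 + s = 20 + 29.4032 = 49.4032
θ=221.9°: R = R0 + s = 20 + 55.4119 = 75.4119
θ=338.9°: R = R0 + s = 20 + 20.9950 = 40.9950

θ=125°: 46.5257
θ=127.8°: 49.4032
θ=221.9°: 75.4119
θ=338.9°: 40.9950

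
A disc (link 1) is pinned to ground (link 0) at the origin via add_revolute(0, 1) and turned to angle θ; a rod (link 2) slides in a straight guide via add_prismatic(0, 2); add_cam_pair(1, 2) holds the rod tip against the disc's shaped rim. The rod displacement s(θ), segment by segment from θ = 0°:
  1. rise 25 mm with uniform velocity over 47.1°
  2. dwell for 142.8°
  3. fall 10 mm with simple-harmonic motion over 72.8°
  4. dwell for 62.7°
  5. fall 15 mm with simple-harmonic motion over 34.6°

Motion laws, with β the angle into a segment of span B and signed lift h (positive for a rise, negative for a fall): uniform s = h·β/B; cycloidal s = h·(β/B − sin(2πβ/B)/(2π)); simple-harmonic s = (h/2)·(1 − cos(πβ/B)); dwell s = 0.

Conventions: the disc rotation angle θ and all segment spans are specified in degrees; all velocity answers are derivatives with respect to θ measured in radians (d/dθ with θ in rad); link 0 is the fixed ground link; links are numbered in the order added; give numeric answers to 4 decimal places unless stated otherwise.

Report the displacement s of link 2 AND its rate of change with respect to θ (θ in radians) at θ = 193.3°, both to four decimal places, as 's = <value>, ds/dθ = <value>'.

segment 1 (0° to 47.1°, uniform, h = 25) is passed completely: s = 0.0000 + (25) = 25.0000
segment 2 (47.1° to 189.9°, dwell): s unchanged at 25.0000
θ = 193.3° falls in segment 3 (189.9° to 262.7°, simple-harmonic, h = -10): β = 193.3 − 189.9 = 3.4°, B = 72.8°; Δs = -10/2·(1 − cos(π·0.0467)) = -0.0537; s = 25.0000 − 0.0537 = 24.9463
velocity in seg [189.9°–262.7°] (simple-harmonic), θ in radians: β = 3.4° = 0.0593 rad, B = 72.8° = 1.2706 rad; ds/dθ = (πh/(2B)) sin(πβ/B) = (π·(-10)/(2·1.2706)) sin(π·0.0467) = -1.807379 mm/rad

s = 24.9463, ds/dθ = -1.8074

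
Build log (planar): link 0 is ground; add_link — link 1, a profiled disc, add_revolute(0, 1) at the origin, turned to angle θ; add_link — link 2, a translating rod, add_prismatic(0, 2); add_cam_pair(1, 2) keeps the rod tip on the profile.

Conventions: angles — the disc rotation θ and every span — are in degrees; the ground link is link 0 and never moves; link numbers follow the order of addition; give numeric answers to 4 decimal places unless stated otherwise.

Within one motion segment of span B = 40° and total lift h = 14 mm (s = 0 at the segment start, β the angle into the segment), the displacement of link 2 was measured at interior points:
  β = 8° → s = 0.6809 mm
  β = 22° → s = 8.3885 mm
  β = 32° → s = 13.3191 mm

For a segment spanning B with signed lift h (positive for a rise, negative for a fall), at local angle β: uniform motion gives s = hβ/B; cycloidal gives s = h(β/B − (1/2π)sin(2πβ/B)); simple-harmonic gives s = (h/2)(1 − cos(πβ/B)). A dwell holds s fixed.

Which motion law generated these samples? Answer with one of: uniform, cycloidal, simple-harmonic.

candidates at β/B = r: uniform s = h·r (linear in β); cycloidal s = h·(r − sin(2πr)/(2π)); simple-harmonic s = (h/2)(1 − cos(πr))
β=8°: printed 0.6809 | uniform 2.8000, cycloidal 0.6809, simple-harmonic 1.3369
β=22°: printed 8.3885 | uniform 7.7000, cycloidal 8.3885, simple-harmonic 8.0950
β=32°: printed 13.3191 | uniform 11.2000, cycloidal 13.3191, simple-harmonic 12.6631
only one law matches every sample → cycloidal

cycloidal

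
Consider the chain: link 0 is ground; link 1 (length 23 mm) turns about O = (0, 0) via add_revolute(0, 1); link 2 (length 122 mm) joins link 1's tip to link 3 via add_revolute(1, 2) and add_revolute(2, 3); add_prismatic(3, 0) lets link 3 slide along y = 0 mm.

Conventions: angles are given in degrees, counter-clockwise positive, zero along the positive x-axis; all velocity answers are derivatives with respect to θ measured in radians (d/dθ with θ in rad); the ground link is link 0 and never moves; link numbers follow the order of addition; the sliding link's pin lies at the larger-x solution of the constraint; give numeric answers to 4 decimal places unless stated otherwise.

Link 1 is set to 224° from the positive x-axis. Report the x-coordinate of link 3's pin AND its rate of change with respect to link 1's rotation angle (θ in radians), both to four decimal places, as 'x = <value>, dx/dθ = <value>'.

geometry: r = 23 mm, L = 122 mm, e = 0 mm
crank pin P = (r cos θ, r sin θ) = (-16.544815, -15.977143)
h = r sin θ − e = -15.977143 − 0 = -15.977143
x = r cos θ + √(L² − h²) = -16.544815 + 120.949291 = 104.404475
dx/dθ = −r sin θ − h·r cos θ/√(L² − h²) (θ in radians; h = -15.977143) = 13.791608

x = 104.4045, dx/dθ = 13.7916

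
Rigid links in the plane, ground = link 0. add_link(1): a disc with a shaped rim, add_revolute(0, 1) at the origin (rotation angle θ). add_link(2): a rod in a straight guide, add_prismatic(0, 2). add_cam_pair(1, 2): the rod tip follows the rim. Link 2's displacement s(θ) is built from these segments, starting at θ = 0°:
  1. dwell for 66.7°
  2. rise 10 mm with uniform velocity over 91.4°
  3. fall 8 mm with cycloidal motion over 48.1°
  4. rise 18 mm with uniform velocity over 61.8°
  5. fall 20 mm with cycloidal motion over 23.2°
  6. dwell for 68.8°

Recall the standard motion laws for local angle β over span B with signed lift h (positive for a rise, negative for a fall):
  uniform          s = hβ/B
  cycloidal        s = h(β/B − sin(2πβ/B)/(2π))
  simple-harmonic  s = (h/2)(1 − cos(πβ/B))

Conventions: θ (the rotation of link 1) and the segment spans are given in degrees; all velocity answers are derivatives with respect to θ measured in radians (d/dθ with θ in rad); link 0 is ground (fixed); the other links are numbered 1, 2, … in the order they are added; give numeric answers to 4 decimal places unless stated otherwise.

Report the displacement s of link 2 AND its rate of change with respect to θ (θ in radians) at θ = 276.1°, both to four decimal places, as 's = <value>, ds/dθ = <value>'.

segment 1 (0° to 66.7°, dwell): s unchanged at 0.0000
segment 2 (66.7° to 158.1°, uniform, h = 10) is passed completely: s = 0.0000 + (10) = 10.0000
segment 3 (158.1° to 206.2°, cycloidal, h = -8) is passed completely: s = 10.0000 + (-8) = 2.0000
segment 4 (206.2° to 268°, uniform, h = 18) is passed completely: s = 2.0000 + (18) = 20.0000
θ = 276.1° falls in segment 5 (268° to 291.2°, cycloidal, h = -20): β = 276.1 − 268 = 8.1°, B = 23.2°; Δs = -20·(0.3491 − sin(2π·0.3491)/(2π)) = -4.3975; s = 20.0000 − 4.3975 = 15.6025
velocity in seg [268°–291.2°] (cycloidal), θ in radians: β = 8.1° = 0.1414 rad, B = 23.2° = 0.4049 rad; ds/dθ = (h/B)(1 − cos(2πβ/B)) = ((-20)/0.4049)(1 − cos(2π·0.3491)) = -78.208471 mm/rad

s = 15.6025, ds/dθ = -78.2085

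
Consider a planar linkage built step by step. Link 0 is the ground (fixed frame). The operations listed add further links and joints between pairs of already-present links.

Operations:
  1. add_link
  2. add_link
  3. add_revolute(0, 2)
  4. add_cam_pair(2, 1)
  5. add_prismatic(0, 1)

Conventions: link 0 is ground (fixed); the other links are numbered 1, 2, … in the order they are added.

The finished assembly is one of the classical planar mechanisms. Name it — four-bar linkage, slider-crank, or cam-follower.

links: 3 (incl. ground); joints: 1 revolute, 1 prismatic, 1 higher (cam) pair, forming one closed loop
3 links, revolute + prismatic + higher pair in one loop → cam-follower

cam-follower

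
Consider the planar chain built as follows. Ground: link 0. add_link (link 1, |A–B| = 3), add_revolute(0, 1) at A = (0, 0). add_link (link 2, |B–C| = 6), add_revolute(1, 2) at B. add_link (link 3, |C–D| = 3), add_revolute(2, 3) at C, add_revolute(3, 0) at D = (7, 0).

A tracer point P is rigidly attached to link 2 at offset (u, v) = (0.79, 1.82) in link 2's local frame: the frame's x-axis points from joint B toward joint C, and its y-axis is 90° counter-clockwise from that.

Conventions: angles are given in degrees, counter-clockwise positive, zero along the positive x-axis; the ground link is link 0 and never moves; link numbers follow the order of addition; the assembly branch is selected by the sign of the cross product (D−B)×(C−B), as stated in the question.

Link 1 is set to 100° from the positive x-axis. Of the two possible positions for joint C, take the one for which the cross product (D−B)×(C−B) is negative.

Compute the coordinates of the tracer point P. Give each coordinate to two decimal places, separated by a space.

A=(0,0), D=(7.00,0)
B = A + 3.00·(cos100°, sin100°) = (-0.5209, 2.9544)
|BD| = 8.0804
circle(B,6.00) ∩ circle(D,3.00): a=5.7109, h=1.8400
  candidates: C₊=(5.4673,2.5789) cross=14.868; C₋=(4.1218,-0.8462) cross=-14.868
  branch - wants cross < 0 → take C=(4.1218,-0.8462) (cross=-14.868)
ex = (C−B)/|BC| = (0.7738,-0.6334); ey = (0.6334,0.7738)
P = B + 0.79·ex + 1.82·ey = (1.2432,3.8623)

1.24 3.86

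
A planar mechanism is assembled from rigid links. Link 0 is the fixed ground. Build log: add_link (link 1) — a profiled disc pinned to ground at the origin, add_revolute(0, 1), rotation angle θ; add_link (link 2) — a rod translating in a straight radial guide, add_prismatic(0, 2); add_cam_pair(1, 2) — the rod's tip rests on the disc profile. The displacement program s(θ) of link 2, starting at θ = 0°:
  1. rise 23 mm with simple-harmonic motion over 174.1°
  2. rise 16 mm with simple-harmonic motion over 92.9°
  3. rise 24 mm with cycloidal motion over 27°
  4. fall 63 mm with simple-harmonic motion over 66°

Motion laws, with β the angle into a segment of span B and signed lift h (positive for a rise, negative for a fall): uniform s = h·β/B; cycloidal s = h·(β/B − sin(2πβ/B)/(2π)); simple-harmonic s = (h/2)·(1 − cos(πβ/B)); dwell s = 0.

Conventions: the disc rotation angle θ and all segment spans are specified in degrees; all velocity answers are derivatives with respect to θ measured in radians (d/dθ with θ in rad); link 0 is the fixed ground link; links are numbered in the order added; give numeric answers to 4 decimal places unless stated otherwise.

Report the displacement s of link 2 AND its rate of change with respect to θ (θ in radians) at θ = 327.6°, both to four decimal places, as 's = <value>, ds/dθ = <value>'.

seg 1 [0°–174.1°] simple-harmonic, h=23: full span → s += 23 → s = 23.0000
seg 2 [174.1°–267°] simple-harmonic, h=16: full span → s += 16 → s = 39.0000
seg 3 [267°–294°] cycloidal, h=24: full span → s += 24 → s = 63.0000
seg 4 [294°–360°] simple-harmonic, h=-63: θ=327.6° here. β=33.6, B=66. -63/2·(1 − cos(π·0.5091)) = -32.3995 → s = 30.6005
velocity in seg [294°–360°] (simple-harmonic), θ in radians: β = 33.6° = 0.5864 rad, B = 66° = 1.1519 rad; ds/dθ = (πh/(2B)) sin(πβ/B) = (π·(-63)/(2·1.1519)) sin(π·0.5091) = -85.874057 mm/rad

s = 30.6005, ds/dθ = -85.8741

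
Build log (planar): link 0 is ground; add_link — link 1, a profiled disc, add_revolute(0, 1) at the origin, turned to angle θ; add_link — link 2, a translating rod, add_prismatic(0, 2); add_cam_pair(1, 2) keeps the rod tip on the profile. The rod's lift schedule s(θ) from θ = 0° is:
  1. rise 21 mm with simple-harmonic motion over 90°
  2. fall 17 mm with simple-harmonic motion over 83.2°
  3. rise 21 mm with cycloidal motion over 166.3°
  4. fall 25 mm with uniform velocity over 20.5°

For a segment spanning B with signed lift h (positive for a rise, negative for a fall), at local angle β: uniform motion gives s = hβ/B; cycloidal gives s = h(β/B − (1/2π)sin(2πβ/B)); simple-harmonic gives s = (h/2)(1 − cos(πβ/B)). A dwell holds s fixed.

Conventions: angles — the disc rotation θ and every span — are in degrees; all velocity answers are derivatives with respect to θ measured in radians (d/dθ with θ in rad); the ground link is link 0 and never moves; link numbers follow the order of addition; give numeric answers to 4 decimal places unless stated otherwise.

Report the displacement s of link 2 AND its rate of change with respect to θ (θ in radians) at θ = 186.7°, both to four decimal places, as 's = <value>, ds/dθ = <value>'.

seg 1 [0°–90°] simple-harmonic, h=21: full span → s += 21 → s = 21.0000
seg 2 [90°–173.2°] simple-harmonic, h=-17: full span → s += -17 → s = 4.0000
seg 3 [173.2°–339.5°] cycloidal, h=21: θ=186.7° here. β=13.5, B=166.3. 21·(0.0812 − sin(2π·0.0812)/(2π)) = 0.0730 → s = 4.0730
velocity in seg [173.2°–339.5°] (cycloidal), θ in radians: β = 13.5° = 0.2356 rad, B = 166.3° = 2.9025 rad; ds/dθ = (h/B)(1 − cos(2πβ/B)) = (21/2.9025)(1 − cos(2π·0.0812)) = 0.920930 mm/rad

s = 4.0730, ds/dθ = 0.9209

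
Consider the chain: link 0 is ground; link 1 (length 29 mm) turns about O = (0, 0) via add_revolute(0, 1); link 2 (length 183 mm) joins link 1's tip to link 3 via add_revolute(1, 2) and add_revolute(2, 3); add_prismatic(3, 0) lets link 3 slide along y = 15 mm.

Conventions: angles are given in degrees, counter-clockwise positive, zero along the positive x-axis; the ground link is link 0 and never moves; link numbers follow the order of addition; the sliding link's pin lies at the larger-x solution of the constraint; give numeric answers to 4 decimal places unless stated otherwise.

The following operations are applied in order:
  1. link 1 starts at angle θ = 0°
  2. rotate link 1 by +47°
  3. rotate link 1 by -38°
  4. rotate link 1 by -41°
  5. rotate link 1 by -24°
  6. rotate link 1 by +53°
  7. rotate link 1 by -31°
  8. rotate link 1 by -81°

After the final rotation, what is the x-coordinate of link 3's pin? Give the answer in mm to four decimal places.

geometry: r = 29 mm, L = 183 mm, e = 15 mm; θ starts at 0°
rotate link 1 by +47°: θ ← 0° +47° = 47°
rotate link 1 by -38°: θ ← 47° -38° = 9°
rotate link 1 by -41°: θ ← 9° -41° = -32°
rotate link 1 by -24°: θ ← -32° -24° = -56°
rotate link 1 by +53°: θ ← -56° +53° = -3°
rotate link 1 by -31°: θ ← -3° -31° = -34°
rotate link 1 by -81°: θ ← -34° -81° = -115°
crank pin P = (r cos θ, r sin θ) = (-12.255930, -26.282926)
h = r sin θ − e = -26.282926 − 15 = -41.282926
x = r cos θ + √(L² − h²) = -12.255930 + 178.282697 = 166.026767

166.0268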